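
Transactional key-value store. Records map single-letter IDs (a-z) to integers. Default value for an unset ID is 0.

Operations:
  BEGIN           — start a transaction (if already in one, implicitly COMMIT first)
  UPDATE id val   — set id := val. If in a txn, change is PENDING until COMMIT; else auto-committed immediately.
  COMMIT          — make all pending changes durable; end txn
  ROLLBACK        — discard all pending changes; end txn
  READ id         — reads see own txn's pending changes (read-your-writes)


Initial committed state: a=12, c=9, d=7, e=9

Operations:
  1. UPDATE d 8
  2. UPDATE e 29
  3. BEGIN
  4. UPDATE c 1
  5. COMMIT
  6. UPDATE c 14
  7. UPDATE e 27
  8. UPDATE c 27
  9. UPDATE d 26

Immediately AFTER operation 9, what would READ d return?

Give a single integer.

Initial committed: {a=12, c=9, d=7, e=9}
Op 1: UPDATE d=8 (auto-commit; committed d=8)
Op 2: UPDATE e=29 (auto-commit; committed e=29)
Op 3: BEGIN: in_txn=True, pending={}
Op 4: UPDATE c=1 (pending; pending now {c=1})
Op 5: COMMIT: merged ['c'] into committed; committed now {a=12, c=1, d=8, e=29}
Op 6: UPDATE c=14 (auto-commit; committed c=14)
Op 7: UPDATE e=27 (auto-commit; committed e=27)
Op 8: UPDATE c=27 (auto-commit; committed c=27)
Op 9: UPDATE d=26 (auto-commit; committed d=26)
After op 9: visible(d) = 26 (pending={}, committed={a=12, c=27, d=26, e=27})

Answer: 26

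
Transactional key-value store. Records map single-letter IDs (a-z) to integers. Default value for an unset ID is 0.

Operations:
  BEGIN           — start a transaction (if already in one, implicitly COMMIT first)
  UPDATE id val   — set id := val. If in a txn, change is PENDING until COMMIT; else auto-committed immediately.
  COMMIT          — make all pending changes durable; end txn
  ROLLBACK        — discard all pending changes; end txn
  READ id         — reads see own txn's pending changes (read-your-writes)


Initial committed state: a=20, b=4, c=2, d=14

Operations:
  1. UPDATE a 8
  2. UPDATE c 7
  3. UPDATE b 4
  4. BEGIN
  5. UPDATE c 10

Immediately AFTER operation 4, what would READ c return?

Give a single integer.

Answer: 7

Derivation:
Initial committed: {a=20, b=4, c=2, d=14}
Op 1: UPDATE a=8 (auto-commit; committed a=8)
Op 2: UPDATE c=7 (auto-commit; committed c=7)
Op 3: UPDATE b=4 (auto-commit; committed b=4)
Op 4: BEGIN: in_txn=True, pending={}
After op 4: visible(c) = 7 (pending={}, committed={a=8, b=4, c=7, d=14})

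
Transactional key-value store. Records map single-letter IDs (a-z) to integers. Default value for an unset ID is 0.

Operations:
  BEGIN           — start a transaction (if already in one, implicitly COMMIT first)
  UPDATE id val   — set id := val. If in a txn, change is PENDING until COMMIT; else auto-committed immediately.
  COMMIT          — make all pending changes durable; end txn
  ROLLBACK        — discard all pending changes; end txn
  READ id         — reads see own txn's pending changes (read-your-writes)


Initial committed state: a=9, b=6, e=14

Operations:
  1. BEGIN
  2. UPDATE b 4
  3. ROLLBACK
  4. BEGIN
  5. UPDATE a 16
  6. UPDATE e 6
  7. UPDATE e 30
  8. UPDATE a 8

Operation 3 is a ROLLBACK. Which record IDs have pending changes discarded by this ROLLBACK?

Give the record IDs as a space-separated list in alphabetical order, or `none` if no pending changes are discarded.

Initial committed: {a=9, b=6, e=14}
Op 1: BEGIN: in_txn=True, pending={}
Op 2: UPDATE b=4 (pending; pending now {b=4})
Op 3: ROLLBACK: discarded pending ['b']; in_txn=False
Op 4: BEGIN: in_txn=True, pending={}
Op 5: UPDATE a=16 (pending; pending now {a=16})
Op 6: UPDATE e=6 (pending; pending now {a=16, e=6})
Op 7: UPDATE e=30 (pending; pending now {a=16, e=30})
Op 8: UPDATE a=8 (pending; pending now {a=8, e=30})
ROLLBACK at op 3 discards: ['b']

Answer: b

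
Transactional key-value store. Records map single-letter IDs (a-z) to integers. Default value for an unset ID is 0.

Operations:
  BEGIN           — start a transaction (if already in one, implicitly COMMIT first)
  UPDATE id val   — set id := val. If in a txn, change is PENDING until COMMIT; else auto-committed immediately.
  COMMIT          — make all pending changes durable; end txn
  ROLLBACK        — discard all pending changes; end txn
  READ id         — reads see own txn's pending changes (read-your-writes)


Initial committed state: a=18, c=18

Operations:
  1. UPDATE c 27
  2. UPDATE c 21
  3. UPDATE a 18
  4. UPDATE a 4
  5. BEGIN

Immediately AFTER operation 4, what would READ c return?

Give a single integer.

Answer: 21

Derivation:
Initial committed: {a=18, c=18}
Op 1: UPDATE c=27 (auto-commit; committed c=27)
Op 2: UPDATE c=21 (auto-commit; committed c=21)
Op 3: UPDATE a=18 (auto-commit; committed a=18)
Op 4: UPDATE a=4 (auto-commit; committed a=4)
After op 4: visible(c) = 21 (pending={}, committed={a=4, c=21})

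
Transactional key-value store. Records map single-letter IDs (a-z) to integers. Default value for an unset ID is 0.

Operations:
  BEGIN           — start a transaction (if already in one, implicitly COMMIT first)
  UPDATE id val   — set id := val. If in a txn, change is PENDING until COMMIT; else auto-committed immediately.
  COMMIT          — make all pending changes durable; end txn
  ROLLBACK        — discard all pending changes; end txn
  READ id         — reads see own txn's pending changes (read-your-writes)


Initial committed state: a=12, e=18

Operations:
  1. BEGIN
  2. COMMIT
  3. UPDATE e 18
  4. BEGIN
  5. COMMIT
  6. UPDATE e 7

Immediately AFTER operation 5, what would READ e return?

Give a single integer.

Initial committed: {a=12, e=18}
Op 1: BEGIN: in_txn=True, pending={}
Op 2: COMMIT: merged [] into committed; committed now {a=12, e=18}
Op 3: UPDATE e=18 (auto-commit; committed e=18)
Op 4: BEGIN: in_txn=True, pending={}
Op 5: COMMIT: merged [] into committed; committed now {a=12, e=18}
After op 5: visible(e) = 18 (pending={}, committed={a=12, e=18})

Answer: 18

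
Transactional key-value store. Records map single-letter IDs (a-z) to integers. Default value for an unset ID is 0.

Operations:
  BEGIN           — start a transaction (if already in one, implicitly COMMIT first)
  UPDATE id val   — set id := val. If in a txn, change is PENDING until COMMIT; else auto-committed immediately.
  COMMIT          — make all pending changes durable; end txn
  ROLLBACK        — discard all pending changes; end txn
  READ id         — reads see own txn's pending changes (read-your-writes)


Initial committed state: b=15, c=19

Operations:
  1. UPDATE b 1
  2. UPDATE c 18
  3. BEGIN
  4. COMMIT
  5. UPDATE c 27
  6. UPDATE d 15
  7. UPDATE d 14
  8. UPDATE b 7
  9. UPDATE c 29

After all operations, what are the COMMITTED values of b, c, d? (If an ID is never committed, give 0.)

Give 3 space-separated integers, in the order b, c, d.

Answer: 7 29 14

Derivation:
Initial committed: {b=15, c=19}
Op 1: UPDATE b=1 (auto-commit; committed b=1)
Op 2: UPDATE c=18 (auto-commit; committed c=18)
Op 3: BEGIN: in_txn=True, pending={}
Op 4: COMMIT: merged [] into committed; committed now {b=1, c=18}
Op 5: UPDATE c=27 (auto-commit; committed c=27)
Op 6: UPDATE d=15 (auto-commit; committed d=15)
Op 7: UPDATE d=14 (auto-commit; committed d=14)
Op 8: UPDATE b=7 (auto-commit; committed b=7)
Op 9: UPDATE c=29 (auto-commit; committed c=29)
Final committed: {b=7, c=29, d=14}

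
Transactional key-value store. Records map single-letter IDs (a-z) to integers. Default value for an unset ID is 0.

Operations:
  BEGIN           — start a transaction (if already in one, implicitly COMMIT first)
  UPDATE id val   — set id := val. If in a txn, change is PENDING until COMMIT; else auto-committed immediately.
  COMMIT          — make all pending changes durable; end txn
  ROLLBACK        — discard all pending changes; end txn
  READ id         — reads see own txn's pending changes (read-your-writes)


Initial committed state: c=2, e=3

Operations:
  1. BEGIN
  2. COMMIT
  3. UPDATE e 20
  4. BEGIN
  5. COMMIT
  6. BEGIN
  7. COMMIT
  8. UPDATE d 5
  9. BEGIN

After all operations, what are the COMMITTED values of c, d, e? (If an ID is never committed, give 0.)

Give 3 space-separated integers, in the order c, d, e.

Answer: 2 5 20

Derivation:
Initial committed: {c=2, e=3}
Op 1: BEGIN: in_txn=True, pending={}
Op 2: COMMIT: merged [] into committed; committed now {c=2, e=3}
Op 3: UPDATE e=20 (auto-commit; committed e=20)
Op 4: BEGIN: in_txn=True, pending={}
Op 5: COMMIT: merged [] into committed; committed now {c=2, e=20}
Op 6: BEGIN: in_txn=True, pending={}
Op 7: COMMIT: merged [] into committed; committed now {c=2, e=20}
Op 8: UPDATE d=5 (auto-commit; committed d=5)
Op 9: BEGIN: in_txn=True, pending={}
Final committed: {c=2, d=5, e=20}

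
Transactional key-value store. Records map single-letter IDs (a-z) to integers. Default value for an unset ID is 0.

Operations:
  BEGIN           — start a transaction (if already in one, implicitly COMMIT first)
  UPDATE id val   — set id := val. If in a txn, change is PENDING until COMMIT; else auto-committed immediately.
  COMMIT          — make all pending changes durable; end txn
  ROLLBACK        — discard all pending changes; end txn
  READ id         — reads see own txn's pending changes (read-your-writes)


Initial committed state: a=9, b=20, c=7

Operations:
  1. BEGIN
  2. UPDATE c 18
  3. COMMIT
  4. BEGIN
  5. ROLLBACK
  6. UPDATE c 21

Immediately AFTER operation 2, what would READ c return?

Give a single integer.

Initial committed: {a=9, b=20, c=7}
Op 1: BEGIN: in_txn=True, pending={}
Op 2: UPDATE c=18 (pending; pending now {c=18})
After op 2: visible(c) = 18 (pending={c=18}, committed={a=9, b=20, c=7})

Answer: 18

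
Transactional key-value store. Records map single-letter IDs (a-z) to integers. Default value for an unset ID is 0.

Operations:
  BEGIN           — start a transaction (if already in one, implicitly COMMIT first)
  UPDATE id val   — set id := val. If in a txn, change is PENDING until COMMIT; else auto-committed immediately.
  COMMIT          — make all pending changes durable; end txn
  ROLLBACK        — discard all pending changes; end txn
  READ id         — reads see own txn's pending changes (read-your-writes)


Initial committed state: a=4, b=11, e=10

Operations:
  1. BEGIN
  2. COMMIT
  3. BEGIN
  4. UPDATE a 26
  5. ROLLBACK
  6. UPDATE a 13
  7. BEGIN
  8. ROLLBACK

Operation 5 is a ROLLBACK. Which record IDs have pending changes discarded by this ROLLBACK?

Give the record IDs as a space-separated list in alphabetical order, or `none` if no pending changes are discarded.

Initial committed: {a=4, b=11, e=10}
Op 1: BEGIN: in_txn=True, pending={}
Op 2: COMMIT: merged [] into committed; committed now {a=4, b=11, e=10}
Op 3: BEGIN: in_txn=True, pending={}
Op 4: UPDATE a=26 (pending; pending now {a=26})
Op 5: ROLLBACK: discarded pending ['a']; in_txn=False
Op 6: UPDATE a=13 (auto-commit; committed a=13)
Op 7: BEGIN: in_txn=True, pending={}
Op 8: ROLLBACK: discarded pending []; in_txn=False
ROLLBACK at op 5 discards: ['a']

Answer: a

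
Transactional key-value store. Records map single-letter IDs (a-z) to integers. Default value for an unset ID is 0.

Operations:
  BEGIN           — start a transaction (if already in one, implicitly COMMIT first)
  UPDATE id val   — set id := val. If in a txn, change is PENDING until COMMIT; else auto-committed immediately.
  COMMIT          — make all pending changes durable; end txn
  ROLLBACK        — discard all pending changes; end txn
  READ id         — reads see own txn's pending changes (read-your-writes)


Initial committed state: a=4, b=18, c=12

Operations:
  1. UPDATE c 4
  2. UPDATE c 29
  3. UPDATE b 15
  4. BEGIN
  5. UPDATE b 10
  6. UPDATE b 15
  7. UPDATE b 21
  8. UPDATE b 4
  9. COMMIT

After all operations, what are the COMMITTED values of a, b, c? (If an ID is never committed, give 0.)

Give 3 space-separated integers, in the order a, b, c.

Initial committed: {a=4, b=18, c=12}
Op 1: UPDATE c=4 (auto-commit; committed c=4)
Op 2: UPDATE c=29 (auto-commit; committed c=29)
Op 3: UPDATE b=15 (auto-commit; committed b=15)
Op 4: BEGIN: in_txn=True, pending={}
Op 5: UPDATE b=10 (pending; pending now {b=10})
Op 6: UPDATE b=15 (pending; pending now {b=15})
Op 7: UPDATE b=21 (pending; pending now {b=21})
Op 8: UPDATE b=4 (pending; pending now {b=4})
Op 9: COMMIT: merged ['b'] into committed; committed now {a=4, b=4, c=29}
Final committed: {a=4, b=4, c=29}

Answer: 4 4 29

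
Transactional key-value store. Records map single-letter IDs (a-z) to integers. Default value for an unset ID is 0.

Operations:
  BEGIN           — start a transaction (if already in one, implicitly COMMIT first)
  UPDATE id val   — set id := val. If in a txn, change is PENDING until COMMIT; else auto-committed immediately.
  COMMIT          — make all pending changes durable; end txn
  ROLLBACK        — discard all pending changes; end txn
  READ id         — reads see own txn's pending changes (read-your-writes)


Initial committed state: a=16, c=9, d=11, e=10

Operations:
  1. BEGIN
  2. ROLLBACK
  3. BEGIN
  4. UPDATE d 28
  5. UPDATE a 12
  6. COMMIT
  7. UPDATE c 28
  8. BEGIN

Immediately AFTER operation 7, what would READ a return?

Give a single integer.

Answer: 12

Derivation:
Initial committed: {a=16, c=9, d=11, e=10}
Op 1: BEGIN: in_txn=True, pending={}
Op 2: ROLLBACK: discarded pending []; in_txn=False
Op 3: BEGIN: in_txn=True, pending={}
Op 4: UPDATE d=28 (pending; pending now {d=28})
Op 5: UPDATE a=12 (pending; pending now {a=12, d=28})
Op 6: COMMIT: merged ['a', 'd'] into committed; committed now {a=12, c=9, d=28, e=10}
Op 7: UPDATE c=28 (auto-commit; committed c=28)
After op 7: visible(a) = 12 (pending={}, committed={a=12, c=28, d=28, e=10})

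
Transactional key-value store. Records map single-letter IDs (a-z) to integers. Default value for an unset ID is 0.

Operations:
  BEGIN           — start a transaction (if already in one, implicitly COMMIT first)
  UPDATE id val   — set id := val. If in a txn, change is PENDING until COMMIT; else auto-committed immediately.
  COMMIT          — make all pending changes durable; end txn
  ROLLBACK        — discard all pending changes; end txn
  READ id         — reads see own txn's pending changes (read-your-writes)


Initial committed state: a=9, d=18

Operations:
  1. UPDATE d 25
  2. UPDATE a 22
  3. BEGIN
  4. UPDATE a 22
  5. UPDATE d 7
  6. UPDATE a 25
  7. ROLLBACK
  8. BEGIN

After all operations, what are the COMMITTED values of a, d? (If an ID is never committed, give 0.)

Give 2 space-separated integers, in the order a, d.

Initial committed: {a=9, d=18}
Op 1: UPDATE d=25 (auto-commit; committed d=25)
Op 2: UPDATE a=22 (auto-commit; committed a=22)
Op 3: BEGIN: in_txn=True, pending={}
Op 4: UPDATE a=22 (pending; pending now {a=22})
Op 5: UPDATE d=7 (pending; pending now {a=22, d=7})
Op 6: UPDATE a=25 (pending; pending now {a=25, d=7})
Op 7: ROLLBACK: discarded pending ['a', 'd']; in_txn=False
Op 8: BEGIN: in_txn=True, pending={}
Final committed: {a=22, d=25}

Answer: 22 25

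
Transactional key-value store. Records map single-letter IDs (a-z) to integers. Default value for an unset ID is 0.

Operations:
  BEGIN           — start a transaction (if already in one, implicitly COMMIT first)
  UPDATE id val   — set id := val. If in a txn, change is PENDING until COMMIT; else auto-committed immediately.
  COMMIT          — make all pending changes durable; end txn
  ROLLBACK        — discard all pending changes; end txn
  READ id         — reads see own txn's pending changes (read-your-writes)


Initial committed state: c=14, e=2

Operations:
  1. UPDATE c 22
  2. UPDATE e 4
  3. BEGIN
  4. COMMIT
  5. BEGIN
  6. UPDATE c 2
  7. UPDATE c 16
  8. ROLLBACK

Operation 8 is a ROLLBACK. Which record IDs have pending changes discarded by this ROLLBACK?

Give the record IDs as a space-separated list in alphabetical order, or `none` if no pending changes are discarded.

Answer: c

Derivation:
Initial committed: {c=14, e=2}
Op 1: UPDATE c=22 (auto-commit; committed c=22)
Op 2: UPDATE e=4 (auto-commit; committed e=4)
Op 3: BEGIN: in_txn=True, pending={}
Op 4: COMMIT: merged [] into committed; committed now {c=22, e=4}
Op 5: BEGIN: in_txn=True, pending={}
Op 6: UPDATE c=2 (pending; pending now {c=2})
Op 7: UPDATE c=16 (pending; pending now {c=16})
Op 8: ROLLBACK: discarded pending ['c']; in_txn=False
ROLLBACK at op 8 discards: ['c']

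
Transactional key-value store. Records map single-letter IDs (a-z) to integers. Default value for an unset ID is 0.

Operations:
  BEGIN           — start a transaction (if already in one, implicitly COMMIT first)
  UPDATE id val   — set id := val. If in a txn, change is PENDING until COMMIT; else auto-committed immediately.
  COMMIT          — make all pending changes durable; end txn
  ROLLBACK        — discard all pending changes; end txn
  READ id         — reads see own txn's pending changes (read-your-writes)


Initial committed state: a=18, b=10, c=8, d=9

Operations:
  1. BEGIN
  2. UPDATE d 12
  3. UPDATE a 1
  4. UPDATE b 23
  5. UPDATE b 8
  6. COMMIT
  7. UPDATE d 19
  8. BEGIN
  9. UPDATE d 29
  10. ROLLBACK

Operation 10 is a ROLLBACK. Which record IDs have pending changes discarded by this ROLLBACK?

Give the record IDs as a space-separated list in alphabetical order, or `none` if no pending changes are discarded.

Answer: d

Derivation:
Initial committed: {a=18, b=10, c=8, d=9}
Op 1: BEGIN: in_txn=True, pending={}
Op 2: UPDATE d=12 (pending; pending now {d=12})
Op 3: UPDATE a=1 (pending; pending now {a=1, d=12})
Op 4: UPDATE b=23 (pending; pending now {a=1, b=23, d=12})
Op 5: UPDATE b=8 (pending; pending now {a=1, b=8, d=12})
Op 6: COMMIT: merged ['a', 'b', 'd'] into committed; committed now {a=1, b=8, c=8, d=12}
Op 7: UPDATE d=19 (auto-commit; committed d=19)
Op 8: BEGIN: in_txn=True, pending={}
Op 9: UPDATE d=29 (pending; pending now {d=29})
Op 10: ROLLBACK: discarded pending ['d']; in_txn=False
ROLLBACK at op 10 discards: ['d']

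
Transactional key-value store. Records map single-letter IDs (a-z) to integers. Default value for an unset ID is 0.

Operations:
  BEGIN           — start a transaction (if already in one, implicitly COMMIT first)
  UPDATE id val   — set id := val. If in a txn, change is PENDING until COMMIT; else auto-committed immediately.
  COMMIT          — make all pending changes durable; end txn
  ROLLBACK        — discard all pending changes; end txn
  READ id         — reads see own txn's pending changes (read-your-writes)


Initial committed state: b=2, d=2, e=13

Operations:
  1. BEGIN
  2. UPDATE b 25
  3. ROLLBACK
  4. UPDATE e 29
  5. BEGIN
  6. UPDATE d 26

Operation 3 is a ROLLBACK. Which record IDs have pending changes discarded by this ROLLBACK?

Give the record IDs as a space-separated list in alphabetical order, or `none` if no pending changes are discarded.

Answer: b

Derivation:
Initial committed: {b=2, d=2, e=13}
Op 1: BEGIN: in_txn=True, pending={}
Op 2: UPDATE b=25 (pending; pending now {b=25})
Op 3: ROLLBACK: discarded pending ['b']; in_txn=False
Op 4: UPDATE e=29 (auto-commit; committed e=29)
Op 5: BEGIN: in_txn=True, pending={}
Op 6: UPDATE d=26 (pending; pending now {d=26})
ROLLBACK at op 3 discards: ['b']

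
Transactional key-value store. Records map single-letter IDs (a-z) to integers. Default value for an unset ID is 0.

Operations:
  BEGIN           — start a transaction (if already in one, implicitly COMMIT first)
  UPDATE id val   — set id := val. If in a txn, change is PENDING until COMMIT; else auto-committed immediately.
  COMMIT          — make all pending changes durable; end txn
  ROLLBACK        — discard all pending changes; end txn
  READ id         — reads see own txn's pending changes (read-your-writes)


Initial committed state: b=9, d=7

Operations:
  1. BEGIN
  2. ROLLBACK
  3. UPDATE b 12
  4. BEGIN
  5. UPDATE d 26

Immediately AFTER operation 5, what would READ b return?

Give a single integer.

Initial committed: {b=9, d=7}
Op 1: BEGIN: in_txn=True, pending={}
Op 2: ROLLBACK: discarded pending []; in_txn=False
Op 3: UPDATE b=12 (auto-commit; committed b=12)
Op 4: BEGIN: in_txn=True, pending={}
Op 5: UPDATE d=26 (pending; pending now {d=26})
After op 5: visible(b) = 12 (pending={d=26}, committed={b=12, d=7})

Answer: 12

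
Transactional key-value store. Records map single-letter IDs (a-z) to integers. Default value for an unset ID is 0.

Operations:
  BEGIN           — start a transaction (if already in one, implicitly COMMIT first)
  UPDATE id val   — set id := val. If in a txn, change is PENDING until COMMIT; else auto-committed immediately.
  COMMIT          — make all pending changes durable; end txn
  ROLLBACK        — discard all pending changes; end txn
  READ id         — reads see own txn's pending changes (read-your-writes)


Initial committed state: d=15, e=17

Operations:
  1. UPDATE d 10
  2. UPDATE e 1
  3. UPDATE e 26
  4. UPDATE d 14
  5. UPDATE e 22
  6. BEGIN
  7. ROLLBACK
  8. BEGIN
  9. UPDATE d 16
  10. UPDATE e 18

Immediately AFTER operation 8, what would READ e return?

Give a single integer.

Initial committed: {d=15, e=17}
Op 1: UPDATE d=10 (auto-commit; committed d=10)
Op 2: UPDATE e=1 (auto-commit; committed e=1)
Op 3: UPDATE e=26 (auto-commit; committed e=26)
Op 4: UPDATE d=14 (auto-commit; committed d=14)
Op 5: UPDATE e=22 (auto-commit; committed e=22)
Op 6: BEGIN: in_txn=True, pending={}
Op 7: ROLLBACK: discarded pending []; in_txn=False
Op 8: BEGIN: in_txn=True, pending={}
After op 8: visible(e) = 22 (pending={}, committed={d=14, e=22})

Answer: 22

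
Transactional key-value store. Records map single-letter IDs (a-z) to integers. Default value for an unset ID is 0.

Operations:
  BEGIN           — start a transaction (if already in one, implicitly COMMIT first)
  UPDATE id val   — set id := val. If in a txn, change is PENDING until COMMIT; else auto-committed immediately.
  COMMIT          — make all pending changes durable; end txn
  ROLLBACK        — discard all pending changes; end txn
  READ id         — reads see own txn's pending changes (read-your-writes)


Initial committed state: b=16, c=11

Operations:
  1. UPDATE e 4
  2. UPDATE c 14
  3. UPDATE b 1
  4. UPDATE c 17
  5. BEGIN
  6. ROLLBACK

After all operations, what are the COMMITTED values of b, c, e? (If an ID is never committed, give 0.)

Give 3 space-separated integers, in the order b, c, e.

Initial committed: {b=16, c=11}
Op 1: UPDATE e=4 (auto-commit; committed e=4)
Op 2: UPDATE c=14 (auto-commit; committed c=14)
Op 3: UPDATE b=1 (auto-commit; committed b=1)
Op 4: UPDATE c=17 (auto-commit; committed c=17)
Op 5: BEGIN: in_txn=True, pending={}
Op 6: ROLLBACK: discarded pending []; in_txn=False
Final committed: {b=1, c=17, e=4}

Answer: 1 17 4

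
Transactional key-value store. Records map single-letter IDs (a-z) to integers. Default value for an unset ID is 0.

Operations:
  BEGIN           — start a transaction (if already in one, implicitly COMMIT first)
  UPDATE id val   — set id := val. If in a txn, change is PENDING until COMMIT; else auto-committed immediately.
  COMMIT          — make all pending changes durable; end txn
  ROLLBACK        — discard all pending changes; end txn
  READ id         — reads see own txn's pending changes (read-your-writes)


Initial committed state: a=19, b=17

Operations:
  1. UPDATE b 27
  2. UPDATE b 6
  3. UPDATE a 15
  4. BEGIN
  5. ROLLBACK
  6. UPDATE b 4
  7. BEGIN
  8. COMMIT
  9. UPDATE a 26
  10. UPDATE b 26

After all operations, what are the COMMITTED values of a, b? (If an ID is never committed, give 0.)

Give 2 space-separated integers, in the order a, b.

Initial committed: {a=19, b=17}
Op 1: UPDATE b=27 (auto-commit; committed b=27)
Op 2: UPDATE b=6 (auto-commit; committed b=6)
Op 3: UPDATE a=15 (auto-commit; committed a=15)
Op 4: BEGIN: in_txn=True, pending={}
Op 5: ROLLBACK: discarded pending []; in_txn=False
Op 6: UPDATE b=4 (auto-commit; committed b=4)
Op 7: BEGIN: in_txn=True, pending={}
Op 8: COMMIT: merged [] into committed; committed now {a=15, b=4}
Op 9: UPDATE a=26 (auto-commit; committed a=26)
Op 10: UPDATE b=26 (auto-commit; committed b=26)
Final committed: {a=26, b=26}

Answer: 26 26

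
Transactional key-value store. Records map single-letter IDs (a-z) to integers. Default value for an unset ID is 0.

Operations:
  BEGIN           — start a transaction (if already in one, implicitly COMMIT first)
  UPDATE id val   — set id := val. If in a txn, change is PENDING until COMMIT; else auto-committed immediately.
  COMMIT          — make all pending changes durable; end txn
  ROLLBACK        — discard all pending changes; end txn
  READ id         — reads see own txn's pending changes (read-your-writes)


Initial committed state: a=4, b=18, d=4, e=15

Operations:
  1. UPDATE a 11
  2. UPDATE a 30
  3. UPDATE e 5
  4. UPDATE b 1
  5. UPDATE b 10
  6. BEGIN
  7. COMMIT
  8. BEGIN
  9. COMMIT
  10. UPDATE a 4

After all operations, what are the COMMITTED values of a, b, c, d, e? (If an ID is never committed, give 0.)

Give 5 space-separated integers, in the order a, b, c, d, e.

Answer: 4 10 0 4 5

Derivation:
Initial committed: {a=4, b=18, d=4, e=15}
Op 1: UPDATE a=11 (auto-commit; committed a=11)
Op 2: UPDATE a=30 (auto-commit; committed a=30)
Op 3: UPDATE e=5 (auto-commit; committed e=5)
Op 4: UPDATE b=1 (auto-commit; committed b=1)
Op 5: UPDATE b=10 (auto-commit; committed b=10)
Op 6: BEGIN: in_txn=True, pending={}
Op 7: COMMIT: merged [] into committed; committed now {a=30, b=10, d=4, e=5}
Op 8: BEGIN: in_txn=True, pending={}
Op 9: COMMIT: merged [] into committed; committed now {a=30, b=10, d=4, e=5}
Op 10: UPDATE a=4 (auto-commit; committed a=4)
Final committed: {a=4, b=10, d=4, e=5}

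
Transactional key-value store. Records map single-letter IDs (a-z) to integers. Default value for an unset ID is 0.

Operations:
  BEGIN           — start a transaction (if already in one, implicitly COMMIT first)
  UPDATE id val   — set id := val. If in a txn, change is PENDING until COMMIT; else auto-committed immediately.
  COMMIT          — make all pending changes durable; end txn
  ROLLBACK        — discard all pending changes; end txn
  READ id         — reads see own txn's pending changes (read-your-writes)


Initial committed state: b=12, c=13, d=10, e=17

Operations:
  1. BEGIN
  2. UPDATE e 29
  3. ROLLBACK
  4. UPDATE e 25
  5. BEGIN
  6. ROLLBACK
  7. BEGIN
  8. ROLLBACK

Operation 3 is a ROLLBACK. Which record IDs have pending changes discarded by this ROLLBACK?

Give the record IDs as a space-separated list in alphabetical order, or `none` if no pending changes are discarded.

Initial committed: {b=12, c=13, d=10, e=17}
Op 1: BEGIN: in_txn=True, pending={}
Op 2: UPDATE e=29 (pending; pending now {e=29})
Op 3: ROLLBACK: discarded pending ['e']; in_txn=False
Op 4: UPDATE e=25 (auto-commit; committed e=25)
Op 5: BEGIN: in_txn=True, pending={}
Op 6: ROLLBACK: discarded pending []; in_txn=False
Op 7: BEGIN: in_txn=True, pending={}
Op 8: ROLLBACK: discarded pending []; in_txn=False
ROLLBACK at op 3 discards: ['e']

Answer: e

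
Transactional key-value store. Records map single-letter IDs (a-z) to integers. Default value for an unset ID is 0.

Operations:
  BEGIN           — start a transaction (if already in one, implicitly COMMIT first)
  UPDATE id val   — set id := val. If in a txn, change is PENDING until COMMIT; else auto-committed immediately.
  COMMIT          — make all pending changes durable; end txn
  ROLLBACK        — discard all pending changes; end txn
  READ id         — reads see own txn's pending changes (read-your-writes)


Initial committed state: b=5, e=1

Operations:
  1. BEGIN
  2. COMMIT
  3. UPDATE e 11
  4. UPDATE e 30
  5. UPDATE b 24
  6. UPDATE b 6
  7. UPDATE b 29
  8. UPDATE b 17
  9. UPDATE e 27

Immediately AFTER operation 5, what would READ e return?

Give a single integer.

Answer: 30

Derivation:
Initial committed: {b=5, e=1}
Op 1: BEGIN: in_txn=True, pending={}
Op 2: COMMIT: merged [] into committed; committed now {b=5, e=1}
Op 3: UPDATE e=11 (auto-commit; committed e=11)
Op 4: UPDATE e=30 (auto-commit; committed e=30)
Op 5: UPDATE b=24 (auto-commit; committed b=24)
After op 5: visible(e) = 30 (pending={}, committed={b=24, e=30})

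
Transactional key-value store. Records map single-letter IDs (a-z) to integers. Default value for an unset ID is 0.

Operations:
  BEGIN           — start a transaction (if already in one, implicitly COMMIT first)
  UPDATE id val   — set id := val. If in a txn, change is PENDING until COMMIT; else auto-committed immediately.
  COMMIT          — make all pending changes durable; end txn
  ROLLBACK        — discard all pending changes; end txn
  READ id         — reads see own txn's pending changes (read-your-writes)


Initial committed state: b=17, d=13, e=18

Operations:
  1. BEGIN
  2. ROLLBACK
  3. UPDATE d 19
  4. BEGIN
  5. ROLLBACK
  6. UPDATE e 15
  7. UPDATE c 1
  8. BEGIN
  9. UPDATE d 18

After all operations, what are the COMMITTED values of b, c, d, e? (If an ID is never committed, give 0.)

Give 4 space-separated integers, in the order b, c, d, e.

Initial committed: {b=17, d=13, e=18}
Op 1: BEGIN: in_txn=True, pending={}
Op 2: ROLLBACK: discarded pending []; in_txn=False
Op 3: UPDATE d=19 (auto-commit; committed d=19)
Op 4: BEGIN: in_txn=True, pending={}
Op 5: ROLLBACK: discarded pending []; in_txn=False
Op 6: UPDATE e=15 (auto-commit; committed e=15)
Op 7: UPDATE c=1 (auto-commit; committed c=1)
Op 8: BEGIN: in_txn=True, pending={}
Op 9: UPDATE d=18 (pending; pending now {d=18})
Final committed: {b=17, c=1, d=19, e=15}

Answer: 17 1 19 15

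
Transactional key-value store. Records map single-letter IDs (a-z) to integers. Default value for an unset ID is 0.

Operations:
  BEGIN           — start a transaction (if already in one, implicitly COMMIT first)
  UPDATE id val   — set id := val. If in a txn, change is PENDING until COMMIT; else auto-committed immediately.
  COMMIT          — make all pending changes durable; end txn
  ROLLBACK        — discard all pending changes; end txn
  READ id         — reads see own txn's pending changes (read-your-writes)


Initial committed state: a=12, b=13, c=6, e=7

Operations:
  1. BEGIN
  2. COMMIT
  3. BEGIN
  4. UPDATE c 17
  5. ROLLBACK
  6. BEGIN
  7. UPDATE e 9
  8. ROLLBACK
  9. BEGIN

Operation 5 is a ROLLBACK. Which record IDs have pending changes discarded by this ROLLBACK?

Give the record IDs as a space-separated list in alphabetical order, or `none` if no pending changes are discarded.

Initial committed: {a=12, b=13, c=6, e=7}
Op 1: BEGIN: in_txn=True, pending={}
Op 2: COMMIT: merged [] into committed; committed now {a=12, b=13, c=6, e=7}
Op 3: BEGIN: in_txn=True, pending={}
Op 4: UPDATE c=17 (pending; pending now {c=17})
Op 5: ROLLBACK: discarded pending ['c']; in_txn=False
Op 6: BEGIN: in_txn=True, pending={}
Op 7: UPDATE e=9 (pending; pending now {e=9})
Op 8: ROLLBACK: discarded pending ['e']; in_txn=False
Op 9: BEGIN: in_txn=True, pending={}
ROLLBACK at op 5 discards: ['c']

Answer: c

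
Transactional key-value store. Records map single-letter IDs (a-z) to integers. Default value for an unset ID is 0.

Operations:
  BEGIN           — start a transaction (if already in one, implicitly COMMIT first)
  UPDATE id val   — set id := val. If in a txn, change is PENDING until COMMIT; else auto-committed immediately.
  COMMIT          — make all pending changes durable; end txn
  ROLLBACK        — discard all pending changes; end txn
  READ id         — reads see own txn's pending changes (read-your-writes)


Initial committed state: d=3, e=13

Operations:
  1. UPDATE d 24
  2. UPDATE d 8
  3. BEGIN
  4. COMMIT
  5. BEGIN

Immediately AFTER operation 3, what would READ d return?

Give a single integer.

Answer: 8

Derivation:
Initial committed: {d=3, e=13}
Op 1: UPDATE d=24 (auto-commit; committed d=24)
Op 2: UPDATE d=8 (auto-commit; committed d=8)
Op 3: BEGIN: in_txn=True, pending={}
After op 3: visible(d) = 8 (pending={}, committed={d=8, e=13})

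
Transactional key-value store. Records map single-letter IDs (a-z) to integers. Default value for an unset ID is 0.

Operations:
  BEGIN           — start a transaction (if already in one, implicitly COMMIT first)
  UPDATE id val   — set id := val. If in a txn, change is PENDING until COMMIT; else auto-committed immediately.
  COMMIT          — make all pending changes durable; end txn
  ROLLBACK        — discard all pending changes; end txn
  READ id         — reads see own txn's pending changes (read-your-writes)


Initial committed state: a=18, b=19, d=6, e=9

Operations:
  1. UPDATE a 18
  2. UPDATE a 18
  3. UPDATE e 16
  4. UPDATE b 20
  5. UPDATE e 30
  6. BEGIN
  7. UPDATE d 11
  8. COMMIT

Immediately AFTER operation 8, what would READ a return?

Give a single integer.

Answer: 18

Derivation:
Initial committed: {a=18, b=19, d=6, e=9}
Op 1: UPDATE a=18 (auto-commit; committed a=18)
Op 2: UPDATE a=18 (auto-commit; committed a=18)
Op 3: UPDATE e=16 (auto-commit; committed e=16)
Op 4: UPDATE b=20 (auto-commit; committed b=20)
Op 5: UPDATE e=30 (auto-commit; committed e=30)
Op 6: BEGIN: in_txn=True, pending={}
Op 7: UPDATE d=11 (pending; pending now {d=11})
Op 8: COMMIT: merged ['d'] into committed; committed now {a=18, b=20, d=11, e=30}
After op 8: visible(a) = 18 (pending={}, committed={a=18, b=20, d=11, e=30})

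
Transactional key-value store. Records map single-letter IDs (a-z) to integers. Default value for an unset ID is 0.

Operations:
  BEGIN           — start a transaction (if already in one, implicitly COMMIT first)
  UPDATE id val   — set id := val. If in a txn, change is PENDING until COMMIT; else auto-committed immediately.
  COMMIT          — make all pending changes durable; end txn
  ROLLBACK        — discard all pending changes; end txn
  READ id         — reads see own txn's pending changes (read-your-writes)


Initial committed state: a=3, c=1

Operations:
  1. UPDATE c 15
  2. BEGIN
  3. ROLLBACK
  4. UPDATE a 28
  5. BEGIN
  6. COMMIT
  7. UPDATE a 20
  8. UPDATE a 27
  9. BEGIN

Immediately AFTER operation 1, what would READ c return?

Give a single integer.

Initial committed: {a=3, c=1}
Op 1: UPDATE c=15 (auto-commit; committed c=15)
After op 1: visible(c) = 15 (pending={}, committed={a=3, c=15})

Answer: 15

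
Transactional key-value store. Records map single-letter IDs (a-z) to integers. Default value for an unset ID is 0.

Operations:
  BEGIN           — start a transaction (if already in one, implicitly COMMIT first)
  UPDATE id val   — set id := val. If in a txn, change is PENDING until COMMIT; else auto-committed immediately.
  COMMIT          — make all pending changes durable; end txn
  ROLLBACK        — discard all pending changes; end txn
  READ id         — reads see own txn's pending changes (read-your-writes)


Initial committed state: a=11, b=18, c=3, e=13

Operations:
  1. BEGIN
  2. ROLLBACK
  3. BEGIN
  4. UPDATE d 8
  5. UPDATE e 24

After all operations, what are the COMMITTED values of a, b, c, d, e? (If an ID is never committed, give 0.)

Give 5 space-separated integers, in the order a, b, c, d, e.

Initial committed: {a=11, b=18, c=3, e=13}
Op 1: BEGIN: in_txn=True, pending={}
Op 2: ROLLBACK: discarded pending []; in_txn=False
Op 3: BEGIN: in_txn=True, pending={}
Op 4: UPDATE d=8 (pending; pending now {d=8})
Op 5: UPDATE e=24 (pending; pending now {d=8, e=24})
Final committed: {a=11, b=18, c=3, e=13}

Answer: 11 18 3 0 13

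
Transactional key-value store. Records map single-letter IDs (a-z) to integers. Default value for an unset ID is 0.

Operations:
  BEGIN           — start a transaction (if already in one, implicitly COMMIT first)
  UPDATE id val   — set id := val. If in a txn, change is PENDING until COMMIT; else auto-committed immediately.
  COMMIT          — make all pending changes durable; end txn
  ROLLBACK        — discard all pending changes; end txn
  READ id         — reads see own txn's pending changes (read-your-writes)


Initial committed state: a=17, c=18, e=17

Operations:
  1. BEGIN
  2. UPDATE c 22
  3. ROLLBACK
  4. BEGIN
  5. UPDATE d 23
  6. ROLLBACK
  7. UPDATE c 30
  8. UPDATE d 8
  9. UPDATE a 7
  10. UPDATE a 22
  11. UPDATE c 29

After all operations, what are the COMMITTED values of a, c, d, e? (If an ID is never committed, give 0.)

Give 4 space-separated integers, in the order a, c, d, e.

Initial committed: {a=17, c=18, e=17}
Op 1: BEGIN: in_txn=True, pending={}
Op 2: UPDATE c=22 (pending; pending now {c=22})
Op 3: ROLLBACK: discarded pending ['c']; in_txn=False
Op 4: BEGIN: in_txn=True, pending={}
Op 5: UPDATE d=23 (pending; pending now {d=23})
Op 6: ROLLBACK: discarded pending ['d']; in_txn=False
Op 7: UPDATE c=30 (auto-commit; committed c=30)
Op 8: UPDATE d=8 (auto-commit; committed d=8)
Op 9: UPDATE a=7 (auto-commit; committed a=7)
Op 10: UPDATE a=22 (auto-commit; committed a=22)
Op 11: UPDATE c=29 (auto-commit; committed c=29)
Final committed: {a=22, c=29, d=8, e=17}

Answer: 22 29 8 17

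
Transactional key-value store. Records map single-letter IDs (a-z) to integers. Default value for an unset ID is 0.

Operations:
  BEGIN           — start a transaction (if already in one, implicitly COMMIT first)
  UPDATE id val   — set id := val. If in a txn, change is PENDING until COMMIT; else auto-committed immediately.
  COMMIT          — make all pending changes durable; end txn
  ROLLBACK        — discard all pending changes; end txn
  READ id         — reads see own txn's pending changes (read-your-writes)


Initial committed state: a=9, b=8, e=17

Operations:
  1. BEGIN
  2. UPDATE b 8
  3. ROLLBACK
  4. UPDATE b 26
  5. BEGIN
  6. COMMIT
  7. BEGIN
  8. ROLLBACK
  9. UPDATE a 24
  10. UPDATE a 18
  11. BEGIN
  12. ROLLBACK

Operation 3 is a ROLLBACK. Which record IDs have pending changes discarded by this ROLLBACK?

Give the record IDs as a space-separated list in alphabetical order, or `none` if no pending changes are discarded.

Initial committed: {a=9, b=8, e=17}
Op 1: BEGIN: in_txn=True, pending={}
Op 2: UPDATE b=8 (pending; pending now {b=8})
Op 3: ROLLBACK: discarded pending ['b']; in_txn=False
Op 4: UPDATE b=26 (auto-commit; committed b=26)
Op 5: BEGIN: in_txn=True, pending={}
Op 6: COMMIT: merged [] into committed; committed now {a=9, b=26, e=17}
Op 7: BEGIN: in_txn=True, pending={}
Op 8: ROLLBACK: discarded pending []; in_txn=False
Op 9: UPDATE a=24 (auto-commit; committed a=24)
Op 10: UPDATE a=18 (auto-commit; committed a=18)
Op 11: BEGIN: in_txn=True, pending={}
Op 12: ROLLBACK: discarded pending []; in_txn=False
ROLLBACK at op 3 discards: ['b']

Answer: b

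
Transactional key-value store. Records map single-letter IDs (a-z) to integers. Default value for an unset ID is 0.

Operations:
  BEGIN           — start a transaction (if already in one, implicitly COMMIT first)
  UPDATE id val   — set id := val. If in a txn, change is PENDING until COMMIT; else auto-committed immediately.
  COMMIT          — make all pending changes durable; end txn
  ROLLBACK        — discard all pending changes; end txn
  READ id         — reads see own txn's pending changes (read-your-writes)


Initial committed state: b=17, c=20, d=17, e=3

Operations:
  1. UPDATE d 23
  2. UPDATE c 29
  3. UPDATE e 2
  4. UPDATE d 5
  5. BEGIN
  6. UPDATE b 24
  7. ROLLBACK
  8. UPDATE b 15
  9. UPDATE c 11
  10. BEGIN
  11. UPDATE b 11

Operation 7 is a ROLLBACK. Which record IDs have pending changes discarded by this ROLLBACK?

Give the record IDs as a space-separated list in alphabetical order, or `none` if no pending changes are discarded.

Initial committed: {b=17, c=20, d=17, e=3}
Op 1: UPDATE d=23 (auto-commit; committed d=23)
Op 2: UPDATE c=29 (auto-commit; committed c=29)
Op 3: UPDATE e=2 (auto-commit; committed e=2)
Op 4: UPDATE d=5 (auto-commit; committed d=5)
Op 5: BEGIN: in_txn=True, pending={}
Op 6: UPDATE b=24 (pending; pending now {b=24})
Op 7: ROLLBACK: discarded pending ['b']; in_txn=False
Op 8: UPDATE b=15 (auto-commit; committed b=15)
Op 9: UPDATE c=11 (auto-commit; committed c=11)
Op 10: BEGIN: in_txn=True, pending={}
Op 11: UPDATE b=11 (pending; pending now {b=11})
ROLLBACK at op 7 discards: ['b']

Answer: b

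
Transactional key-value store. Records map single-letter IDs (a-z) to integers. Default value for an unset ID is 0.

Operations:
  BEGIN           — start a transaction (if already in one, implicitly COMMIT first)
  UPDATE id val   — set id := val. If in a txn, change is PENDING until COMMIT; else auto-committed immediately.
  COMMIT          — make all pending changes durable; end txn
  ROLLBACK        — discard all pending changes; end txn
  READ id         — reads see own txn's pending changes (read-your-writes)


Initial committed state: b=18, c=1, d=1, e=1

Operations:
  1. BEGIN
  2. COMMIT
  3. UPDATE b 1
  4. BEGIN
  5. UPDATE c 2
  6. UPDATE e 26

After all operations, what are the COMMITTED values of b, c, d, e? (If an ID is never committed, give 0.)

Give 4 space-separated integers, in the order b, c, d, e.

Answer: 1 1 1 1

Derivation:
Initial committed: {b=18, c=1, d=1, e=1}
Op 1: BEGIN: in_txn=True, pending={}
Op 2: COMMIT: merged [] into committed; committed now {b=18, c=1, d=1, e=1}
Op 3: UPDATE b=1 (auto-commit; committed b=1)
Op 4: BEGIN: in_txn=True, pending={}
Op 5: UPDATE c=2 (pending; pending now {c=2})
Op 6: UPDATE e=26 (pending; pending now {c=2, e=26})
Final committed: {b=1, c=1, d=1, e=1}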